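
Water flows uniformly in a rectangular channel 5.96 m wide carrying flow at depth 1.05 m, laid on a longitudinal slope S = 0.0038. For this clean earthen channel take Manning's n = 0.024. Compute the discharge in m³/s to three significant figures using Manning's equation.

A = b·y = 5.96 × 1.05 = 6.258 m²
P = b + 2y = 5.96 + 2×1.05 = 8.060 m
R = A/P = 6.258/8.060 = 0.7764 m
Q = (1/n)·A·R^(2/3)·S^(1/2) = (1/0.024) × 6.258 × 0.7764^(2/3) × 0.0038^(1/2) = 13.58 m³/s

13.6 m³/s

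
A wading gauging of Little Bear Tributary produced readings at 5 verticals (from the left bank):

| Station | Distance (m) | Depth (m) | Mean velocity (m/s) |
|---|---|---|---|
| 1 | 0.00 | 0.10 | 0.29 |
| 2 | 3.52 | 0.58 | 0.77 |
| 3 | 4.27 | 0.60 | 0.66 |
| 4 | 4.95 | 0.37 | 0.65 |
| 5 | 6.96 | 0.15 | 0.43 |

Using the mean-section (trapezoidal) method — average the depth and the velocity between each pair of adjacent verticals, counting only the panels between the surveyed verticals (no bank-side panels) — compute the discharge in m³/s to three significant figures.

Panel 1-2: Δb = 3.52 m, d̄ = (0.10+0.58)/2 = 0.34, v̄ = (0.29+0.77)/2 = 0.53 → q = 3.52×0.34×0.53 = 0.6343 m³/s
Panel 2-3: Δb = 0.75 m, d̄ = (0.58+0.60)/2 = 0.59, v̄ = (0.77+0.66)/2 = 0.715 → q = 0.75×0.59×0.715 = 0.3164 m³/s
Panel 3-4: Δb = 0.68 m, d̄ = (0.60+0.37)/2 = 0.485, v̄ = (0.66+0.65)/2 = 0.655 → q = 0.68×0.485×0.655 = 0.2160 m³/s
Panel 4-5: Δb = 2.01 m, d̄ = (0.37+0.15)/2 = 0.26, v̄ = (0.65+0.43)/2 = 0.54 → q = 2.01×0.26×0.54 = 0.2822 m³/s
Q = Σ q = 1.449 m³/s

1.45 m³/s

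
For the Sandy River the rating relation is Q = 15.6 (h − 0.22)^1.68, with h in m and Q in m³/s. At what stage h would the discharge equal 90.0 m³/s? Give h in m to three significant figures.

3.06 m

h − h₀ = (Q/C)^(1/b) = (90.0/15.6)^(1/1.68) = 2.838 m
h = 0.22 + 2.838 = 3.058 m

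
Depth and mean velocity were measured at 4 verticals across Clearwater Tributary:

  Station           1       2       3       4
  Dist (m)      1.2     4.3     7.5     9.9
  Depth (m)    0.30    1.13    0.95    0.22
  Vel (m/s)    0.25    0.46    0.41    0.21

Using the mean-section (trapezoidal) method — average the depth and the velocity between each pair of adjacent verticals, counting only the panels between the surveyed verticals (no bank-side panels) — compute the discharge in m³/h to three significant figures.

9610 m³/h

Panel 1-2: Δb = 3.1 m, d̄ = (0.30+1.13)/2 = 0.715, v̄ = (0.25+0.46)/2 = 0.355 → q = 3.1×0.715×0.355 = 0.7869 m³/s
Panel 2-3: Δb = 3.2 m, d̄ = (1.13+0.95)/2 = 1.04, v̄ = (0.46+0.41)/2 = 0.435 → q = 3.2×1.04×0.435 = 1.448 m³/s
Panel 3-4: Δb = 2.4 m, d̄ = (0.95+0.22)/2 = 0.585, v̄ = (0.41+0.21)/2 = 0.31 → q = 2.4×0.585×0.31 = 0.4352 m³/s
Q = Σ q = 2.670 m³/s
= 2.670 × 3600 = 9611 m³/h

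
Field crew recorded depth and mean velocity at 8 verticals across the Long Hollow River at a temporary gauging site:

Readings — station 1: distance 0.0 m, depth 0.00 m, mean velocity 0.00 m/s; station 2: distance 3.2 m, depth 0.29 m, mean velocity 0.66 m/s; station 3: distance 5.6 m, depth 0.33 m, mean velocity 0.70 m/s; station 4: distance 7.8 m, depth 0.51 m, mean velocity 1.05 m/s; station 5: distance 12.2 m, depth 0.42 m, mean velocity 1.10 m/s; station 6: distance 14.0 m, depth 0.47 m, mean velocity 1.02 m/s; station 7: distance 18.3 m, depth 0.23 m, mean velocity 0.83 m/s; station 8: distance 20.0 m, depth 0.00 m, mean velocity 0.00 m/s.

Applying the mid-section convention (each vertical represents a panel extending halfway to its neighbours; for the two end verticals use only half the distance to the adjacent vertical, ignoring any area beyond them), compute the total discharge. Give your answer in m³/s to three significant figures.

w_2 = (5.6 − 0.0)/2 = 2.8 m; q_2 = 0.66 × 0.29 × 2.8 = 0.5359 m³/s
w_3 = (7.8 − 3.2)/2 = 2.3 m; q_3 = 0.70 × 0.33 × 2.3 = 0.5313 m³/s
w_4 = (12.2 − 5.6)/2 = 3.3 m; q_4 = 1.05 × 0.51 × 3.3 = 1.767 m³/s
w_5 = (14.0 − 7.8)/2 = 3.1 m; q_5 = 1.10 × 0.42 × 3.1 = 1.432 m³/s
w_6 = (18.3 − 12.2)/2 = 3.05 m; q_6 = 1.02 × 0.47 × 3.05 = 1.462 m³/s
w_7 = (20.0 − 14.0)/2 = 3 m; q_7 = 0.83 × 0.23 × 3 = 0.5727 m³/s
Stations 1, 8 contribute zero (depth or velocity is 0).
Q = Σ qᵢ = 6.301 m³/s

6.30 m³/s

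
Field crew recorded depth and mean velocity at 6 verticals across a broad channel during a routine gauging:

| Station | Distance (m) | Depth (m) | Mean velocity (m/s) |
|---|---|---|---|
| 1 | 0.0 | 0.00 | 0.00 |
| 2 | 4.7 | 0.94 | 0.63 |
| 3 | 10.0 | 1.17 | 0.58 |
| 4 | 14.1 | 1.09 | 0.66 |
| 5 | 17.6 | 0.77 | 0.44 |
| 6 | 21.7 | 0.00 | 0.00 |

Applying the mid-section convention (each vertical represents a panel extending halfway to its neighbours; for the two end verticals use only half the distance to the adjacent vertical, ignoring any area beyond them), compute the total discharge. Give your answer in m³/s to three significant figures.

10.2 m³/s

w_2 = (10.0 − 0.0)/2 = 5 m; q_2 = 0.63 × 0.94 × 5 = 2.961 m³/s
w_3 = (14.1 − 4.7)/2 = 4.7 m; q_3 = 0.58 × 1.17 × 4.7 = 3.189 m³/s
w_4 = (17.6 − 10.0)/2 = 3.8 m; q_4 = 0.66 × 1.09 × 3.8 = 2.734 m³/s
w_5 = (21.7 − 14.1)/2 = 3.8 m; q_5 = 0.44 × 0.77 × 3.8 = 1.287 m³/s
Stations 1, 6 contribute zero (depth or velocity is 0).
Q = Σ qᵢ = 10.17 m³/s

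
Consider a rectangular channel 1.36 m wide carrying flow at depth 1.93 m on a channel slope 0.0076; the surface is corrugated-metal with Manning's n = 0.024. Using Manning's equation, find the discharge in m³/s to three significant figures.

6.03 m³/s

A = b·y = 1.36 × 1.93 = 2.625 m²
P = b + 2y = 1.36 + 2×1.93 = 5.220 m
R = A/P = 2.625/5.220 = 0.5028 m
Q = (1/n)·A·R^(2/3)·S^(1/2) = (1/0.024) × 2.625 × 0.5028^(2/3) × 0.0076^(1/2) = 6.029 m³/s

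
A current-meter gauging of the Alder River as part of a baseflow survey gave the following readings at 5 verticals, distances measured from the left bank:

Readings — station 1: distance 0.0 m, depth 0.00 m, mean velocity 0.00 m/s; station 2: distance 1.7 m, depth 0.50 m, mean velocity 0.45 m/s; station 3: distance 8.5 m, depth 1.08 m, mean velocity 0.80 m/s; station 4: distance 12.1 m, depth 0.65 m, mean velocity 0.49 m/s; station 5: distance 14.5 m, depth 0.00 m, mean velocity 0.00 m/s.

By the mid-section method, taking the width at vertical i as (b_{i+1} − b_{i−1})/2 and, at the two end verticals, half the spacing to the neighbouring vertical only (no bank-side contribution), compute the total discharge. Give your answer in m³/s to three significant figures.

6.40 m³/s

w_2 = (8.5 − 0.0)/2 = 4.25 m; q_2 = 0.45 × 0.50 × 4.25 = 0.9563 m³/s
w_3 = (12.1 − 1.7)/2 = 5.2 m; q_3 = 0.80 × 1.08 × 5.2 = 4.493 m³/s
w_4 = (14.5 − 8.5)/2 = 3 m; q_4 = 0.49 × 0.65 × 3 = 0.9555 m³/s
Stations 1, 5 contribute zero (depth or velocity is 0).
Q = Σ qᵢ = 6.405 m³/s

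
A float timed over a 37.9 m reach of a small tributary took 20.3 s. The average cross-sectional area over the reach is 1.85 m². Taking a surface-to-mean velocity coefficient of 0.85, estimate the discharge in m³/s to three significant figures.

2.94 m³/s

v_surface = L / t̄ = 37.9 / 20.3 = 1.867 m/s
v_mean = 0.85 × 1.867 = 1.587 m/s
Q = A × v_mean = 1.85 × 1.587 = 2.936 m³/s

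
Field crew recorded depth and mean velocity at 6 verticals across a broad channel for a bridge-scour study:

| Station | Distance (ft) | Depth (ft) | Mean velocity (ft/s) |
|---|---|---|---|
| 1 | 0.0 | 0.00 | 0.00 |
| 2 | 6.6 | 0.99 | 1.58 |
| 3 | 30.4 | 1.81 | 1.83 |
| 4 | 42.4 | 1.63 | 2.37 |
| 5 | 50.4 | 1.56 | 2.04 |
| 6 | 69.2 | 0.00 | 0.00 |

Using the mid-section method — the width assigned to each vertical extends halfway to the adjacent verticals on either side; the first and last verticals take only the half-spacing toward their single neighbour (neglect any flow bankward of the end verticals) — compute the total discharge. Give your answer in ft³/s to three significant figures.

w_2 = (30.4 − 0.0)/2 = 15.2 ft; q_2 = 1.58 × 0.99 × 15.2 = 23.78 ft³/s
w_3 = (42.4 − 6.6)/2 = 17.9 ft; q_3 = 1.83 × 1.81 × 17.9 = 59.29 ft³/s
w_4 = (50.4 − 30.4)/2 = 10 ft; q_4 = 2.37 × 1.63 × 10 = 38.63 ft³/s
w_5 = (69.2 − 42.4)/2 = 13.4 ft; q_5 = 2.04 × 1.56 × 13.4 = 42.64 ft³/s
Stations 1, 6 contribute zero (depth or velocity is 0).
Q = Σ qᵢ = 164.3 ft³/s

164 ft³/s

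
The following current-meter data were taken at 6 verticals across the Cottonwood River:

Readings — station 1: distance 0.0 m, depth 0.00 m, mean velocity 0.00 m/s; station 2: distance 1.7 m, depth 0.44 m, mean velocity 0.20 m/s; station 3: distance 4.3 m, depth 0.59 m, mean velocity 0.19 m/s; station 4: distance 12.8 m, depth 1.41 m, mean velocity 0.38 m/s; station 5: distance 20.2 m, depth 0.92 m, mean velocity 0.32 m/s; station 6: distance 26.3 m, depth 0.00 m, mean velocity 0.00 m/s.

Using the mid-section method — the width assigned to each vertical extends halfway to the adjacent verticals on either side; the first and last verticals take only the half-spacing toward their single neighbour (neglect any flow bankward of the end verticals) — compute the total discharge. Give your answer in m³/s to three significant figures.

w_2 = (4.3 − 0.0)/2 = 2.15 m; q_2 = 0.20 × 0.44 × 2.15 = 0.1892 m³/s
w_3 = (12.8 − 1.7)/2 = 5.55 m; q_3 = 0.19 × 0.59 × 5.55 = 0.6222 m³/s
w_4 = (20.2 − 4.3)/2 = 7.95 m; q_4 = 0.38 × 1.41 × 7.95 = 4.260 m³/s
w_5 = (26.3 − 12.8)/2 = 6.75 m; q_5 = 0.32 × 0.92 × 6.75 = 1.987 m³/s
Stations 1, 6 contribute zero (depth or velocity is 0).
Q = Σ qᵢ = 7.058 m³/s

7.06 m³/s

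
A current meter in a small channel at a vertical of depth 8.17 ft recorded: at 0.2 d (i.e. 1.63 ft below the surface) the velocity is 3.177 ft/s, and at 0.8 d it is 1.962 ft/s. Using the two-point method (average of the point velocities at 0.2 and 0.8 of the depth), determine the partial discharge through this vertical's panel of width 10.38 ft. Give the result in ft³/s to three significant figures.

v̄ = (3.177 + 1.962) / 2 = 2.570 ft/s
q = v̄ × d × w = 2.570 × 8.17 × 10.38 = 217.9 ft³/s

218 ft³/s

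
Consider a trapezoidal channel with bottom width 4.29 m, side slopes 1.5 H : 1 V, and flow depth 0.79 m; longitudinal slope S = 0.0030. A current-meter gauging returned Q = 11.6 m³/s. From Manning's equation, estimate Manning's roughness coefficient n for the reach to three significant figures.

A = (b + z·y)·y = (4.29 + 1.5×0.79)×0.79 = 4.325 m²
P = b + 2y√(1+z²) = 4.29 + 2×0.79×√(1+1.5²) = 7.138 m
R = A/P = 4.325/7.138 = 0.6059 m
n = (1/Q)·A·R^(2/3)·S^(1/2) = (1/11.6) × 4.325 × 0.7160 × 0.05477 = 0.01462

0.0146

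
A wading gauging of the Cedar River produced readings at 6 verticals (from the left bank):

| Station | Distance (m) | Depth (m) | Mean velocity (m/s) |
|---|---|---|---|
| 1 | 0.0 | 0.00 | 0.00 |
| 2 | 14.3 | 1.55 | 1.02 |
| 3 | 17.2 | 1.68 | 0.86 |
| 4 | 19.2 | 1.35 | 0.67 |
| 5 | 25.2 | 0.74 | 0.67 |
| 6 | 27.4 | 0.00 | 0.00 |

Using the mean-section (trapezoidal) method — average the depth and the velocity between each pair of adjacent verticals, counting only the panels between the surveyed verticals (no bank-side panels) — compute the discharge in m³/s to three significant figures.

Panel 1-2: Δb = 14.3 m, d̄ = (0.00+1.55)/2 = 0.775, v̄ = (0.00+1.02)/2 = 0.51 → q = 14.3×0.775×0.51 = 5.652 m³/s
Panel 2-3: Δb = 2.9 m, d̄ = (1.55+1.68)/2 = 1.615, v̄ = (1.02+0.86)/2 = 0.94 → q = 2.9×1.615×0.94 = 4.402 m³/s
Panel 3-4: Δb = 2 m, d̄ = (1.68+1.35)/2 = 1.515, v̄ = (0.86+0.67)/2 = 0.765 → q = 2×1.515×0.765 = 2.318 m³/s
Panel 4-5: Δb = 6 m, d̄ = (1.35+0.74)/2 = 1.045, v̄ = (0.67+0.67)/2 = 0.67 → q = 6×1.045×0.67 = 4.201 m³/s
Panel 5-6: Δb = 2.2 m, d̄ = (0.74+0.00)/2 = 0.37, v̄ = (0.67+0.00)/2 = 0.335 → q = 2.2×0.37×0.335 = 0.2727 m³/s
Q = Σ q = 16.85 m³/s

16.8 m³/s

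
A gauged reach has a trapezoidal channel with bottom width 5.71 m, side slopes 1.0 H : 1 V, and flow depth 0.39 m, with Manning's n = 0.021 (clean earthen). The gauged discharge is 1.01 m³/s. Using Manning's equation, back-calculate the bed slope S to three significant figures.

0.000323

A = (b + z·y)·y = (5.71 + 1.0×0.39)×0.39 = 2.379 m²
P = b + 2y√(1+z²) = 5.71 + 2×0.39×√(1+1.0²) = 6.813 m
R = A/P = 2.379/6.813 = 0.3492 m
S = (Q·n / (1·A·R^(2/3)))² = (1.01×0.021 / (1×2.379×0.4959))² = 0.0003233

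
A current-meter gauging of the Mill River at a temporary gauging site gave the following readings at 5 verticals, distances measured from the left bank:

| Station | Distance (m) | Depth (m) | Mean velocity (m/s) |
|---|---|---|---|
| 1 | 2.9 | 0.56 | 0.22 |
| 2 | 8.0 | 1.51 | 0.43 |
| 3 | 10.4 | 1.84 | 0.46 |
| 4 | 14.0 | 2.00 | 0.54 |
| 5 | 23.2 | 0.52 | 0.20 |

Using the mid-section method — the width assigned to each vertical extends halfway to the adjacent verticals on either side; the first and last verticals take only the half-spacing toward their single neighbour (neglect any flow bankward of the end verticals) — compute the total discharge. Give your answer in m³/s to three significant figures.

12.7 m³/s

w_1 = (8.0 − 2.9)/2 = 2.55 m; q_1 = 0.22 × 0.56 × 2.55 = 0.3142 m³/s
w_2 = (10.4 − 2.9)/2 = 3.75 m; q_2 = 0.43 × 1.51 × 3.75 = 2.435 m³/s
w_3 = (14.0 − 8.0)/2 = 3 m; q_3 = 0.46 × 1.84 × 3 = 2.539 m³/s
w_4 = (23.2 − 10.4)/2 = 6.4 m; q_4 = 0.54 × 2.00 × 6.4 = 6.912 m³/s
w_5 = (23.2 − 14.0)/2 = 4.6 m; q_5 = 0.20 × 0.52 × 4.6 = 0.4784 m³/s
Q = Σ qᵢ = 12.68 m³/s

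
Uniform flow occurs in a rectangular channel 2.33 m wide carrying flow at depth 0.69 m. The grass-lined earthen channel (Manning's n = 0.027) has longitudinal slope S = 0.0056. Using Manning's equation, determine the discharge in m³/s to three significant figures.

A = b·y = 2.33 × 0.69 = 1.608 m²
P = b + 2y = 2.33 + 2×0.69 = 3.710 m
R = A/P = 1.608/3.710 = 0.4333 m
Q = (1/n)·A·R^(2/3)·S^(1/2) = (1/0.027) × 1.608 × 0.4333^(2/3) × 0.0056^(1/2) = 2.552 m³/s

2.55 m³/s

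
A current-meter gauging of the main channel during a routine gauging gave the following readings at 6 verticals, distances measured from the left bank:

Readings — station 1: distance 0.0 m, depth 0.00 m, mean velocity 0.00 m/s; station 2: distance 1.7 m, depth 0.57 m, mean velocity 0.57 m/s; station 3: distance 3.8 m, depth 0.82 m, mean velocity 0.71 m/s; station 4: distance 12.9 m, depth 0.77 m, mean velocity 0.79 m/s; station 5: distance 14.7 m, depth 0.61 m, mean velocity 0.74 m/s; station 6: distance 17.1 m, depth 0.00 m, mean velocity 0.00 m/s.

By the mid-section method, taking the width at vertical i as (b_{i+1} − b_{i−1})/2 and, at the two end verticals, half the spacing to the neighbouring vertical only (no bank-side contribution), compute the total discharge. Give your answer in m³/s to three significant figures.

w_2 = (3.8 − 0.0)/2 = 1.9 m; q_2 = 0.57 × 0.57 × 1.9 = 0.6173 m³/s
w_3 = (12.9 − 1.7)/2 = 5.6 m; q_3 = 0.71 × 0.82 × 5.6 = 3.260 m³/s
w_4 = (14.7 − 3.8)/2 = 5.45 m; q_4 = 0.79 × 0.77 × 5.45 = 3.315 m³/s
w_5 = (17.1 − 12.9)/2 = 2.1 m; q_5 = 0.74 × 0.61 × 2.1 = 0.9479 m³/s
Stations 1, 6 contribute zero (depth or velocity is 0).
Q = Σ qᵢ = 8.141 m³/s

8.14 m³/s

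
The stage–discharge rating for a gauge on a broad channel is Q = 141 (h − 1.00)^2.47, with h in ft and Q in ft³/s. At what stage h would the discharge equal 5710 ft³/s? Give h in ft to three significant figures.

h − h₀ = (Q/C)^(1/b) = (5710/141)^(1/2.47) = 4.475 ft
h = 1.00 + 4.475 = 5.475 ft

5.47 ft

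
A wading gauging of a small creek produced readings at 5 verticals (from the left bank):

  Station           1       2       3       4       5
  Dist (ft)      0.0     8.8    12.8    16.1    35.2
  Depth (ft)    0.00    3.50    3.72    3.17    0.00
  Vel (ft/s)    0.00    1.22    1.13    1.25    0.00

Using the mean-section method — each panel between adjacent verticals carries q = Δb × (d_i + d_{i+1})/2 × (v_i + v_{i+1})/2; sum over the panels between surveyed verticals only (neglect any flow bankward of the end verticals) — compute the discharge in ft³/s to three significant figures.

58.8 ft³/s

Panel 1-2: Δb = 8.8 ft, d̄ = (0.00+3.50)/2 = 1.75, v̄ = (0.00+1.22)/2 = 0.61 → q = 8.8×1.75×0.61 = 9.394 ft³/s
Panel 2-3: Δb = 4 ft, d̄ = (3.50+3.72)/2 = 3.61, v̄ = (1.22+1.13)/2 = 1.175 → q = 4×3.61×1.175 = 16.97 ft³/s
Panel 3-4: Δb = 3.3 ft, d̄ = (3.72+3.17)/2 = 3.445, v̄ = (1.13+1.25)/2 = 1.19 → q = 3.3×3.445×1.19 = 13.53 ft³/s
Panel 4-5: Δb = 19.1 ft, d̄ = (3.17+0.00)/2 = 1.585, v̄ = (1.25+0.00)/2 = 0.625 → q = 19.1×1.585×0.625 = 18.92 ft³/s
Q = Σ q = 58.81 ft³/s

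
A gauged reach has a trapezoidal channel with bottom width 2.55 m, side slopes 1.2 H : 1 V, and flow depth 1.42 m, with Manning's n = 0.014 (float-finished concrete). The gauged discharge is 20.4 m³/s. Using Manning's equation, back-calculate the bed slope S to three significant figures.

0.00271

A = (b + z·y)·y = (2.55 + 1.2×1.42)×1.42 = 6.041 m²
P = b + 2y√(1+z²) = 2.55 + 2×1.42×√(1+1.2²) = 6.986 m
R = A/P = 6.041/6.986 = 0.8647 m
S = (Q·n / (1·A·R^(2/3)))² = (20.4×0.014 / (1×6.041×0.9076))² = 0.002714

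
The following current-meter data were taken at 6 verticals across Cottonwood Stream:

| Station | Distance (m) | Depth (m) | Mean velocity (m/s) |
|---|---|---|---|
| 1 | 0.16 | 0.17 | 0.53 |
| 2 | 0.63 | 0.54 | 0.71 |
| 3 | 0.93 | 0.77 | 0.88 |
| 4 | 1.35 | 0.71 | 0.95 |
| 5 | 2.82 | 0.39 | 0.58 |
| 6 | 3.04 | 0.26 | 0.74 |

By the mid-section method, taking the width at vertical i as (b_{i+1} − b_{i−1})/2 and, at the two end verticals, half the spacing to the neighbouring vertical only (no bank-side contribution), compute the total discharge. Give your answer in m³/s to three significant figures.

w_1 = (0.63 − 0.16)/2 = 0.235 m; q_1 = 0.53 × 0.17 × 0.235 = 0.02117 m³/s
w_2 = (0.93 − 0.16)/2 = 0.385 m; q_2 = 0.71 × 0.54 × 0.385 = 0.1476 m³/s
w_3 = (1.35 − 0.63)/2 = 0.36 m; q_3 = 0.88 × 0.77 × 0.36 = 0.2439 m³/s
w_4 = (2.82 − 0.93)/2 = 0.945 m; q_4 = 0.95 × 0.71 × 0.945 = 0.6374 m³/s
w_5 = (3.04 − 1.35)/2 = 0.845 m; q_5 = 0.58 × 0.39 × 0.845 = 0.1911 m³/s
w_6 = (3.04 − 2.82)/2 = 0.11 m; q_6 = 0.74 × 0.26 × 0.11 = 0.02116 m³/s
Q = Σ qᵢ = 1.262 m³/s

1.26 m³/s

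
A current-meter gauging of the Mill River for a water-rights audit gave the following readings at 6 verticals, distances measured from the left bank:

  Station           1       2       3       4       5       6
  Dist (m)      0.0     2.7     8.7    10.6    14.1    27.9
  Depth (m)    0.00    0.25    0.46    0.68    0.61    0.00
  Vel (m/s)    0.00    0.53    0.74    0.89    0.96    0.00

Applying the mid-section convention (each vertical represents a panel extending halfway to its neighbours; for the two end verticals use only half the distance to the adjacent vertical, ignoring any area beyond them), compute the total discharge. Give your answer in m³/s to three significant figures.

w_2 = (8.7 − 0.0)/2 = 4.35 m; q_2 = 0.53 × 0.25 × 4.35 = 0.5764 m³/s
w_3 = (10.6 − 2.7)/2 = 3.95 m; q_3 = 0.74 × 0.46 × 3.95 = 1.345 m³/s
w_4 = (14.1 − 8.7)/2 = 2.7 m; q_4 = 0.89 × 0.68 × 2.7 = 1.634 m³/s
w_5 = (27.9 − 10.6)/2 = 8.65 m; q_5 = 0.96 × 0.61 × 8.65 = 5.065 m³/s
Stations 1, 6 contribute zero (depth or velocity is 0).
Q = Σ qᵢ = 8.620 m³/s

8.62 m³/s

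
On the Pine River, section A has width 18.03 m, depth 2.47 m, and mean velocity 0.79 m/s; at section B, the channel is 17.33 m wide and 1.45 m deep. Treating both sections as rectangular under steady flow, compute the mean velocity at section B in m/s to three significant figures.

Q = A₁V₁ = (18.03×2.47) × 0.79 = 35.18 m³/s
A₂ = 17.33 × 1.45 = 25.13 m²
V₂ = Q/A₂ = 35.18/25.13 = 1.400 m/s

1.40 m/s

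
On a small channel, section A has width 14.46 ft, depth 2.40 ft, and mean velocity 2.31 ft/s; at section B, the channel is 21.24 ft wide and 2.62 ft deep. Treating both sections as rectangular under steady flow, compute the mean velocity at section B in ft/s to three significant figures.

Q = A₁V₁ = (14.46×2.40) × 2.31 = 80.17 ft³/s
A₂ = 21.24 × 2.62 = 55.65 ft²
V₂ = Q/A₂ = 80.17/55.65 = 1.441 ft/s

1.44 ft/s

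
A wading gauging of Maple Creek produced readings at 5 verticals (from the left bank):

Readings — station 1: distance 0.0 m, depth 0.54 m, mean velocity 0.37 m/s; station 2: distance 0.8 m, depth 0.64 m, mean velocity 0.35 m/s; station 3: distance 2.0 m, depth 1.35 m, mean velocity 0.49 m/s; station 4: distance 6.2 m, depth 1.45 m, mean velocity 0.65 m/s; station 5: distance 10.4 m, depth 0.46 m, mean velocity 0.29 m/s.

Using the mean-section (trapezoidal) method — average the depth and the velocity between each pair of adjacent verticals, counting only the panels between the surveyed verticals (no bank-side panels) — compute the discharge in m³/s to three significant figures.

Panel 1-2: Δb = 0.8 m, d̄ = (0.54+0.64)/2 = 0.59, v̄ = (0.37+0.35)/2 = 0.36 → q = 0.8×0.59×0.36 = 0.1699 m³/s
Panel 2-3: Δb = 1.2 m, d̄ = (0.64+1.35)/2 = 0.995, v̄ = (0.35+0.49)/2 = 0.42 → q = 1.2×0.995×0.42 = 0.5015 m³/s
Panel 3-4: Δb = 4.2 m, d̄ = (1.35+1.45)/2 = 1.4, v̄ = (0.49+0.65)/2 = 0.57 → q = 4.2×1.4×0.57 = 3.352 m³/s
Panel 4-5: Δb = 4.2 m, d̄ = (1.45+0.46)/2 = 0.955, v̄ = (0.65+0.29)/2 = 0.47 → q = 4.2×0.955×0.47 = 1.885 m³/s
Q = Σ q = 5.908 m³/s

5.91 m³/s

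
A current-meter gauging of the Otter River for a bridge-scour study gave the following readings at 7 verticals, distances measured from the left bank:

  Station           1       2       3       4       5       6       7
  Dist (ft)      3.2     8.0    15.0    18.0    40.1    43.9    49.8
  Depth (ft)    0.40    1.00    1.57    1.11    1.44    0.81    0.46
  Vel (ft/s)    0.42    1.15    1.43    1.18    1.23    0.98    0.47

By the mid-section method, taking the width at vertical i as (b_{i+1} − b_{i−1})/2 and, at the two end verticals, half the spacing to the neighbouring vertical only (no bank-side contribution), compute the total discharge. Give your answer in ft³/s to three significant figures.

62.3 ft³/s

w_1 = (8.0 − 3.2)/2 = 2.4 ft; q_1 = 0.42 × 0.40 × 2.4 = 0.4032 ft³/s
w_2 = (15.0 − 3.2)/2 = 5.9 ft; q_2 = 1.15 × 1.00 × 5.9 = 6.785 ft³/s
w_3 = (18.0 − 8.0)/2 = 5 ft; q_3 = 1.43 × 1.57 × 5 = 11.23 ft³/s
w_4 = (40.1 − 15.0)/2 = 12.55 ft; q_4 = 1.18 × 1.11 × 12.55 = 16.44 ft³/s
w_5 = (43.9 − 18.0)/2 = 12.95 ft; q_5 = 1.23 × 1.44 × 12.95 = 22.94 ft³/s
w_6 = (49.8 − 40.1)/2 = 4.85 ft; q_6 = 0.98 × 0.81 × 4.85 = 3.850 ft³/s
w_7 = (49.8 − 43.9)/2 = 2.95 ft; q_7 = 0.47 × 0.46 × 2.95 = 0.6378 ft³/s
Q = Σ qᵢ = 62.28 ft³/s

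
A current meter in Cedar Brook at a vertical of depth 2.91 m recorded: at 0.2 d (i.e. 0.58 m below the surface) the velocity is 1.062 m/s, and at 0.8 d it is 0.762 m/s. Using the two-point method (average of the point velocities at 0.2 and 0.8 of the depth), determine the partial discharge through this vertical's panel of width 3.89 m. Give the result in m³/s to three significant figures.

v̄ = (1.062 + 0.762) / 2 = 0.9120 m/s
q = v̄ × d × w = 0.9120 × 2.91 × 3.89 = 10.32 m³/s

10.3 m³/s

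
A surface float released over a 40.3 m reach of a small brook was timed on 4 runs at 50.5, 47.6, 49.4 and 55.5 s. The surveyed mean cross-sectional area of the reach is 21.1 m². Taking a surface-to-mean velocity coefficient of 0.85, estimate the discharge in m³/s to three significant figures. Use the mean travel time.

t̄ = (50.5 + 47.6 + 49.4 + 55.5) / 4 = 50.75 s
v_surface = L / t̄ = 40.3 / 50.75 = 0.7941 m/s
v_mean = 0.85 × 0.7941 = 0.6750 m/s
Q = A × v_mean = 21.1 × 0.6750 = 14.24 m³/s

14.2 m³/s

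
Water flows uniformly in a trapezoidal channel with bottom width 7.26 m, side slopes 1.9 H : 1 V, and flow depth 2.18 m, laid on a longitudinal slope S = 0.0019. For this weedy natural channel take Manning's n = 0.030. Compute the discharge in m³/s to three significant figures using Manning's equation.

A = (b + z·y)·y = (7.26 + 1.9×2.18)×2.18 = 24.86 m²
P = b + 2y√(1+z²) = 7.26 + 2×2.18×√(1+1.9²) = 16.62 m
R = A/P = 24.86/16.62 = 1.495 m
Q = (1/n)·A·R^(2/3)·S^(1/2) = (1/0.030) × 24.86 × 1.495^(2/3) × 0.0019^(1/2) = 47.23 m³/s

47.2 m³/s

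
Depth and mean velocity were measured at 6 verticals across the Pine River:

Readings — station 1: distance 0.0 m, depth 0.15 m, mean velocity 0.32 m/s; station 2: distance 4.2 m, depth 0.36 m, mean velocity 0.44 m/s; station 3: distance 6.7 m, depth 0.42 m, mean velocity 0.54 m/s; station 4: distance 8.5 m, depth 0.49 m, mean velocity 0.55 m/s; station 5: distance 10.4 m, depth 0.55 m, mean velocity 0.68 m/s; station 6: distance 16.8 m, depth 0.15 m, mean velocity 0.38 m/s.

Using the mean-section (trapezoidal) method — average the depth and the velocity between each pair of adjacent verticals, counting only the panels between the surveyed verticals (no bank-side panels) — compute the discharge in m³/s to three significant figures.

3.13 m³/s

Panel 1-2: Δb = 4.2 m, d̄ = (0.15+0.36)/2 = 0.255, v̄ = (0.32+0.44)/2 = 0.38 → q = 4.2×0.255×0.38 = 0.4070 m³/s
Panel 2-3: Δb = 2.5 m, d̄ = (0.36+0.42)/2 = 0.39, v̄ = (0.44+0.54)/2 = 0.49 → q = 2.5×0.39×0.49 = 0.4778 m³/s
Panel 3-4: Δb = 1.8 m, d̄ = (0.42+0.49)/2 = 0.455, v̄ = (0.54+0.55)/2 = 0.545 → q = 1.8×0.455×0.545 = 0.4464 m³/s
Panel 4-5: Δb = 1.9 m, d̄ = (0.49+0.55)/2 = 0.52, v̄ = (0.55+0.68)/2 = 0.615 → q = 1.9×0.52×0.615 = 0.6076 m³/s
Panel 5-6: Δb = 6.4 m, d̄ = (0.55+0.15)/2 = 0.35, v̄ = (0.68+0.38)/2 = 0.53 → q = 6.4×0.35×0.53 = 1.187 m³/s
Q = Σ q = 3.126 m³/s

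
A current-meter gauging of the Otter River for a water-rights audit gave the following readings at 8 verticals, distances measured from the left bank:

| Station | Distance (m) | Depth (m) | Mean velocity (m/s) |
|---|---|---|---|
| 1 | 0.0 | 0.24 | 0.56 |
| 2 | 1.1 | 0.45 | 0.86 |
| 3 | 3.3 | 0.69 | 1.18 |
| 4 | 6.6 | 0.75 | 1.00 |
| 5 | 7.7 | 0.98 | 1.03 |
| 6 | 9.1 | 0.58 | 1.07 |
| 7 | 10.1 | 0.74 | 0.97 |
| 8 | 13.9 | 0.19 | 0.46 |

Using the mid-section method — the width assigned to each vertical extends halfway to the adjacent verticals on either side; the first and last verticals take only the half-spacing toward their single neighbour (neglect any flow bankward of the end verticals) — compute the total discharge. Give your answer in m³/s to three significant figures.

w_1 = (1.1 − 0.0)/2 = 0.55 m; q_1 = 0.56 × 0.24 × 0.55 = 0.07392 m³/s
w_2 = (3.3 − 0.0)/2 = 1.65 m; q_2 = 0.86 × 0.45 × 1.65 = 0.6386 m³/s
w_3 = (6.6 − 1.1)/2 = 2.75 m; q_3 = 1.18 × 0.69 × 2.75 = 2.239 m³/s
w_4 = (7.7 − 3.3)/2 = 2.2 m; q_4 = 1.00 × 0.75 × 2.2 = 1.650 m³/s
w_5 = (9.1 − 6.6)/2 = 1.25 m; q_5 = 1.03 × 0.98 × 1.25 = 1.262 m³/s
w_6 = (10.1 − 7.7)/2 = 1.2 m; q_6 = 1.07 × 0.58 × 1.2 = 0.7447 m³/s
w_7 = (13.9 − 9.1)/2 = 2.4 m; q_7 = 0.97 × 0.74 × 2.4 = 1.723 m³/s
w_8 = (13.9 − 10.1)/2 = 1.9 m; q_8 = 0.46 × 0.19 × 1.9 = 0.1661 m³/s
Q = Σ qᵢ = 8.497 m³/s

8.50 m³/s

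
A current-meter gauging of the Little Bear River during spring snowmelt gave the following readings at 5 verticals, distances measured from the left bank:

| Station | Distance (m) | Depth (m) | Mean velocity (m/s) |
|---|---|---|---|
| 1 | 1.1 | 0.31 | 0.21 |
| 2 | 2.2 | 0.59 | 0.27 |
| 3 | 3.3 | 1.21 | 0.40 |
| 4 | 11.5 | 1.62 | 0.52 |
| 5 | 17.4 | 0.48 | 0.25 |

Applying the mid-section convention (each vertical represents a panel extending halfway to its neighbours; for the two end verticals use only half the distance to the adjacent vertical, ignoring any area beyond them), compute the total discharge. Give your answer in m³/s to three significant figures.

8.75 m³/s

w_1 = (2.2 − 1.1)/2 = 0.55 m; q_1 = 0.21 × 0.31 × 0.55 = 0.03581 m³/s
w_2 = (3.3 − 1.1)/2 = 1.1 m; q_2 = 0.27 × 0.59 × 1.1 = 0.1752 m³/s
w_3 = (11.5 − 2.2)/2 = 4.65 m; q_3 = 0.40 × 1.21 × 4.65 = 2.251 m³/s
w_4 = (17.4 − 3.3)/2 = 7.05 m; q_4 = 0.52 × 1.62 × 7.05 = 5.939 m³/s
w_5 = (17.4 − 11.5)/2 = 2.95 m; q_5 = 0.25 × 0.48 × 2.95 = 0.3540 m³/s
Q = Σ qᵢ = 8.755 m³/s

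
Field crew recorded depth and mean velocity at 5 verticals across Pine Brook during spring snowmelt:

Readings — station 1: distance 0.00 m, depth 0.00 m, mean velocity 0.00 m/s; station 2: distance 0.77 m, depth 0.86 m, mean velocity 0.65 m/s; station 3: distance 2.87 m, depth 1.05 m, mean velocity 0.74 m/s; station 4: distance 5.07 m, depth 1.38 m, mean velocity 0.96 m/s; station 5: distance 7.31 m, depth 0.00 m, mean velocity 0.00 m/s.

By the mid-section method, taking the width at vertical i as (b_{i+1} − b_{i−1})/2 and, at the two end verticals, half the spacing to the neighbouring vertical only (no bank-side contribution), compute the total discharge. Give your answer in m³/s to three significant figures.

w_2 = (2.87 − 0.00)/2 = 1.435 m; q_2 = 0.65 × 0.86 × 1.435 = 0.8022 m³/s
w_3 = (5.07 − 0.77)/2 = 2.15 m; q_3 = 0.74 × 1.05 × 2.15 = 1.671 m³/s
w_4 = (7.31 − 2.87)/2 = 2.22 m; q_4 = 0.96 × 1.38 × 2.22 = 2.941 m³/s
Stations 1, 5 contribute zero (depth or velocity is 0).
Q = Σ qᵢ = 5.414 m³/s

5.41 m³/s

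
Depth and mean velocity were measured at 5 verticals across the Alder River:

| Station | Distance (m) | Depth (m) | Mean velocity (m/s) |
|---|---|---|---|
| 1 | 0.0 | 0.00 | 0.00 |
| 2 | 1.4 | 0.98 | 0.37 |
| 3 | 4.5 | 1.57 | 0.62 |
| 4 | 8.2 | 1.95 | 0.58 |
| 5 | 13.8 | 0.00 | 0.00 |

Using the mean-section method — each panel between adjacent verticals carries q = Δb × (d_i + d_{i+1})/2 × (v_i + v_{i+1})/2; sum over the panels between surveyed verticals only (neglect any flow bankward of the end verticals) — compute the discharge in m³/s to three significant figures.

7.57 m³/s

Panel 1-2: Δb = 1.4 m, d̄ = (0.00+0.98)/2 = 0.49, v̄ = (0.00+0.37)/2 = 0.185 → q = 1.4×0.49×0.185 = 0.1269 m³/s
Panel 2-3: Δb = 3.1 m, d̄ = (0.98+1.57)/2 = 1.275, v̄ = (0.37+0.62)/2 = 0.495 → q = 3.1×1.275×0.495 = 1.956 m³/s
Panel 3-4: Δb = 3.7 m, d̄ = (1.57+1.95)/2 = 1.76, v̄ = (0.62+0.58)/2 = 0.6 → q = 3.7×1.76×0.6 = 3.907 m³/s
Panel 4-5: Δb = 5.6 m, d̄ = (1.95+0.00)/2 = 0.975, v̄ = (0.58+0.00)/2 = 0.29 → q = 5.6×0.975×0.29 = 1.583 m³/s
Q = Σ q = 7.574 m³/s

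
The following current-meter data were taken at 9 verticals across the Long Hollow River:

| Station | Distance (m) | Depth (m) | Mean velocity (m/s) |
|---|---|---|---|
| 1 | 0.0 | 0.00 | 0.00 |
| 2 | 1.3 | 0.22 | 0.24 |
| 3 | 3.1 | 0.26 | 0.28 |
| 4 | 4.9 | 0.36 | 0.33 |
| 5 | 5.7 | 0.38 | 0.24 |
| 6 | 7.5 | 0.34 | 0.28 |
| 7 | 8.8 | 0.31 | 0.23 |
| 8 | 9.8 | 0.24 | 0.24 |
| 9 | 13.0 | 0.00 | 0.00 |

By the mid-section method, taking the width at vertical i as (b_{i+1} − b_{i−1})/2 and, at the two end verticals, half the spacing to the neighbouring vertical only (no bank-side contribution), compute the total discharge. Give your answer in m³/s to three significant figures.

0.836 m³/s

w_2 = (3.1 − 0.0)/2 = 1.55 m; q_2 = 0.24 × 0.22 × 1.55 = 0.08184 m³/s
w_3 = (4.9 − 1.3)/2 = 1.8 m; q_3 = 0.28 × 0.26 × 1.8 = 0.1310 m³/s
w_4 = (5.7 − 3.1)/2 = 1.3 m; q_4 = 0.33 × 0.36 × 1.3 = 0.1544 m³/s
w_5 = (7.5 − 4.9)/2 = 1.3 m; q_5 = 0.24 × 0.38 × 1.3 = 0.1186 m³/s
w_6 = (8.8 − 5.7)/2 = 1.55 m; q_6 = 0.28 × 0.34 × 1.55 = 0.1476 m³/s
w_7 = (9.8 − 7.5)/2 = 1.15 m; q_7 = 0.23 × 0.31 × 1.15 = 0.08200 m³/s
w_8 = (13.0 − 8.8)/2 = 2.1 m; q_8 = 0.24 × 0.24 × 2.1 = 0.1210 m³/s
Stations 1, 9 contribute zero (depth or velocity is 0).
Q = Σ qᵢ = 0.8364 m³/s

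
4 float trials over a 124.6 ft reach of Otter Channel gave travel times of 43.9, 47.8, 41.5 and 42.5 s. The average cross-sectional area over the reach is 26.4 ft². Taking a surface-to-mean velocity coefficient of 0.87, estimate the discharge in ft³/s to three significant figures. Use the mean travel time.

65.2 ft³/s

t̄ = (43.9 + 47.8 + 41.5 + 42.5) / 4 = 43.925 s
v_surface = L / t̄ = 124.6 / 43.925 = 2.837 ft/s
v_mean = 0.87 × 2.837 = 2.468 ft/s
Q = A × v_mean = 26.4 × 2.468 = 65.15 ft³/s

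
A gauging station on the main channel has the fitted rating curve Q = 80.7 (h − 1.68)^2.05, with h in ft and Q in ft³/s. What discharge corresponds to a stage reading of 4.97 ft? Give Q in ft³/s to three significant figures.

927 ft³/s

Q = 80.7 × (4.97 − 1.68)^2.05 = 80.7 × 3.29^2.05 = 927.1 ft³/s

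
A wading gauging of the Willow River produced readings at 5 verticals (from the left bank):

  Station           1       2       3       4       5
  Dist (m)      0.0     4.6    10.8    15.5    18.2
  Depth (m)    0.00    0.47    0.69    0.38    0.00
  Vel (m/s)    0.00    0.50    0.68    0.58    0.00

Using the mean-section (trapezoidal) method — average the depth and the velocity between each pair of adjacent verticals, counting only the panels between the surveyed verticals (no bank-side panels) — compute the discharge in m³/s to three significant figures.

Panel 1-2: Δb = 4.6 m, d̄ = (0.00+0.47)/2 = 0.235, v̄ = (0.00+0.50)/2 = 0.25 → q = 4.6×0.235×0.25 = 0.2703 m³/s
Panel 2-3: Δb = 6.2 m, d̄ = (0.47+0.69)/2 = 0.58, v̄ = (0.50+0.68)/2 = 0.59 → q = 6.2×0.58×0.59 = 2.122 m³/s
Panel 3-4: Δb = 4.7 m, d̄ = (0.69+0.38)/2 = 0.535, v̄ = (0.68+0.58)/2 = 0.63 → q = 4.7×0.535×0.63 = 1.584 m³/s
Panel 4-5: Δb = 2.7 m, d̄ = (0.38+0.00)/2 = 0.19, v̄ = (0.58+0.00)/2 = 0.29 → q = 2.7×0.19×0.29 = 0.1488 m³/s
Q = Σ q = 4.125 m³/s

4.12 m³/s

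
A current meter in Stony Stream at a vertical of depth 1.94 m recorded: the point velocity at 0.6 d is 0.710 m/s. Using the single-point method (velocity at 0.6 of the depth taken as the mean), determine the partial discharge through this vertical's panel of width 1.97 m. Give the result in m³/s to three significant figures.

2.71 m³/s

v̄ = v₀.₆ = 0.710 m/s
q = v̄ × d × w = 0.7100 × 1.94 × 1.97 = 2.713 m³/s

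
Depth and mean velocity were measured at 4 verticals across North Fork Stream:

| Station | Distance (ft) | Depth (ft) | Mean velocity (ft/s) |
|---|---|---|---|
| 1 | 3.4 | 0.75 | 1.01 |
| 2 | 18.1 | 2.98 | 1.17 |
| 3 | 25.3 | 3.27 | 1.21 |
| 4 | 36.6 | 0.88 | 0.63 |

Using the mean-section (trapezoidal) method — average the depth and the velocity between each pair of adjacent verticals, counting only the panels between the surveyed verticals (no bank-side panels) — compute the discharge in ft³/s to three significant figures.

78.2 ft³/s

Panel 1-2: Δb = 14.7 ft, d̄ = (0.75+2.98)/2 = 1.865, v̄ = (1.01+1.17)/2 = 1.09 → q = 14.7×1.865×1.09 = 29.88 ft³/s
Panel 2-3: Δb = 7.2 ft, d̄ = (2.98+3.27)/2 = 3.125, v̄ = (1.17+1.21)/2 = 1.19 → q = 7.2×3.125×1.19 = 26.78 ft³/s
Panel 3-4: Δb = 11.3 ft, d̄ = (3.27+0.88)/2 = 2.075, v̄ = (1.21+0.63)/2 = 0.92 → q = 11.3×2.075×0.92 = 21.57 ft³/s
Q = Σ q = 78.23 ft³/s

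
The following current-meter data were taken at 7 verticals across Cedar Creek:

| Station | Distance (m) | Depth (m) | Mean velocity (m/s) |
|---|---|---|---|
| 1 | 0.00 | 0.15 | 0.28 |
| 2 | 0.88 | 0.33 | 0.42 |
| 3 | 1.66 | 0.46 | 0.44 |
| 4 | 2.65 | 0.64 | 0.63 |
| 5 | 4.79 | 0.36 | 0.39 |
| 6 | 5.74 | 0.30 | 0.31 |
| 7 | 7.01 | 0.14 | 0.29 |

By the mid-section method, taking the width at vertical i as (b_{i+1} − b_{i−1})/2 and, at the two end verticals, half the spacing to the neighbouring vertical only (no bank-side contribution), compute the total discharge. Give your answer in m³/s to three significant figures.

w_1 = (0.88 − 0.00)/2 = 0.44 m; q_1 = 0.28 × 0.15 × 0.44 = 0.01848 m³/s
w_2 = (1.66 − 0.00)/2 = 0.83 m; q_2 = 0.42 × 0.33 × 0.83 = 0.1150 m³/s
w_3 = (2.65 − 0.88)/2 = 0.885 m; q_3 = 0.44 × 0.46 × 0.885 = 0.1791 m³/s
w_4 = (4.79 − 1.66)/2 = 1.565 m; q_4 = 0.63 × 0.64 × 1.565 = 0.6310 m³/s
w_5 = (5.74 − 2.65)/2 = 1.545 m; q_5 = 0.39 × 0.36 × 1.545 = 0.2169 m³/s
w_6 = (7.01 − 4.79)/2 = 1.11 m; q_6 = 0.31 × 0.30 × 1.11 = 0.1032 m³/s
w_7 = (7.01 − 5.74)/2 = 0.635 m; q_7 = 0.29 × 0.14 × 0.635 = 0.02578 m³/s
Q = Σ qᵢ = 1.290 m³/s

1.29 m³/s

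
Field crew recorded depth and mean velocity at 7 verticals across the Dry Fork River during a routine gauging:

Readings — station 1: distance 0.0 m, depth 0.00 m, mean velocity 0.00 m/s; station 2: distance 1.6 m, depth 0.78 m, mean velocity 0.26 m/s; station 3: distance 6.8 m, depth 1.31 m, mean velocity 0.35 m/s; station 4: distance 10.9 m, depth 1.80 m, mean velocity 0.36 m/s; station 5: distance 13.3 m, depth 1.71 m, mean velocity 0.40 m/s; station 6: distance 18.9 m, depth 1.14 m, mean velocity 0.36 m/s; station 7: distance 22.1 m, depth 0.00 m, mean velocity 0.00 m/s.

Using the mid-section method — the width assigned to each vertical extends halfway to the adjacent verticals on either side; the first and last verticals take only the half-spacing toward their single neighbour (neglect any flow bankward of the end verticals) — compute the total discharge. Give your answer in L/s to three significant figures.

w_2 = (6.8 − 0.0)/2 = 3.4 m; q_2 = 0.26 × 0.78 × 3.4 = 0.6895 m³/s
w_3 = (10.9 − 1.6)/2 = 4.65 m; q_3 = 0.35 × 1.31 × 4.65 = 2.132 m³/s
w_4 = (13.3 − 6.8)/2 = 3.25 m; q_4 = 0.36 × 1.80 × 3.25 = 2.106 m³/s
w_5 = (18.9 − 10.9)/2 = 4 m; q_5 = 0.40 × 1.71 × 4 = 2.736 m³/s
w_6 = (22.1 − 13.3)/2 = 4.4 m; q_6 = 0.36 × 1.14 × 4.4 = 1.806 m³/s
Stations 1, 7 contribute zero (depth or velocity is 0).
Q = Σ qᵢ = 9.469 m³/s
= 9.469 × 1000 = 9469 L/s

9470 L/s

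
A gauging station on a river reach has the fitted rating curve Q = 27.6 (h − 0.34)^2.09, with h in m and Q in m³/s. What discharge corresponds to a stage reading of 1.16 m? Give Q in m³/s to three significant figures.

18.2 m³/s

Q = 27.6 × (1.16 − 0.34)^2.09 = 27.6 × 0.82^2.09 = 18.23 m³/s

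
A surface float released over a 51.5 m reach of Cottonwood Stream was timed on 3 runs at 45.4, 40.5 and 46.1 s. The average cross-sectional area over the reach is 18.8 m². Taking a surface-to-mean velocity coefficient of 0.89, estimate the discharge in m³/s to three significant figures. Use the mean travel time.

19.6 m³/s

t̄ = (45.4 + 40.5 + 46.1) / 3 = 44 s
v_surface = L / t̄ = 51.5 / 44 = 1.170 m/s
v_mean = 0.89 × 1.170 = 1.042 m/s
Q = A × v_mean = 18.8 × 1.042 = 19.58 m³/s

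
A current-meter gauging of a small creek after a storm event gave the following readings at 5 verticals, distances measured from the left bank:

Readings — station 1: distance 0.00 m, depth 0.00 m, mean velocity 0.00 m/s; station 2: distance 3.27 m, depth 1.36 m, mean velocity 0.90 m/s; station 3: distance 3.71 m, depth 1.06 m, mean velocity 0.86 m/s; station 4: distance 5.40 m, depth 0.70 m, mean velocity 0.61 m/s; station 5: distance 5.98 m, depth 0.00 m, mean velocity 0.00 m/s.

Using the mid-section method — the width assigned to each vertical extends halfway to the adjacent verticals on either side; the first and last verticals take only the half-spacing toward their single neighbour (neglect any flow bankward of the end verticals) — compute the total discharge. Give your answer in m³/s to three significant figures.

3.73 m³/s

w_2 = (3.71 − 0.00)/2 = 1.855 m; q_2 = 0.90 × 1.36 × 1.855 = 2.271 m³/s
w_3 = (5.40 − 3.27)/2 = 1.065 m; q_3 = 0.86 × 1.06 × 1.065 = 0.9709 m³/s
w_4 = (5.98 − 3.71)/2 = 1.135 m; q_4 = 0.61 × 0.70 × 1.135 = 0.4846 m³/s
Stations 1, 5 contribute zero (depth or velocity is 0).
Q = Σ qᵢ = 3.726 m³/s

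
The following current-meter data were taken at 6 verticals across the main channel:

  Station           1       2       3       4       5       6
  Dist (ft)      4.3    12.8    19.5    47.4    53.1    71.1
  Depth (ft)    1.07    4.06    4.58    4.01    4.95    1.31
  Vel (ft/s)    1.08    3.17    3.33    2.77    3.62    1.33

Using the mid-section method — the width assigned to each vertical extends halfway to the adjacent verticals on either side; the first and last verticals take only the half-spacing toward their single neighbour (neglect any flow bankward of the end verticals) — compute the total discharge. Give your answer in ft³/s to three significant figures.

781 ft³/s

w_1 = (12.8 − 4.3)/2 = 4.25 ft; q_1 = 1.08 × 1.07 × 4.25 = 4.911 ft³/s
w_2 = (19.5 − 4.3)/2 = 7.6 ft; q_2 = 3.17 × 4.06 × 7.6 = 97.81 ft³/s
w_3 = (47.4 − 12.8)/2 = 17.3 ft; q_3 = 3.33 × 4.58 × 17.3 = 263.8 ft³/s
w_4 = (53.1 − 19.5)/2 = 16.8 ft; q_4 = 2.77 × 4.01 × 16.8 = 186.6 ft³/s
w_5 = (71.1 − 47.4)/2 = 11.85 ft; q_5 = 3.62 × 4.95 × 11.85 = 212.3 ft³/s
w_6 = (71.1 − 53.1)/2 = 9 ft; q_6 = 1.33 × 1.31 × 9 = 15.68 ft³/s
Q = Σ qᵢ = 781.2 ft³/s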